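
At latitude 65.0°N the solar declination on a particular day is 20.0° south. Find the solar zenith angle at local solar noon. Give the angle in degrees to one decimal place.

At local solar noon the hour angle is zero, so the zenith angle is |φ − δ| = |65.0° − (-20.0°)| = 85.0°.

85.0°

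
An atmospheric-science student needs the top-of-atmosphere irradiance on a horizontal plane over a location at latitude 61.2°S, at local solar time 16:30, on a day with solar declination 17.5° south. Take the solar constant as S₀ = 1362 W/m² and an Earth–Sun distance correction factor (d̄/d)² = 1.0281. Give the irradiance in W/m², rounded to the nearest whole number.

615 W/m²

Hour angle H = 15° × (16.5 − 12) = 67.50°.
cos θ_z = sin φ sin δ + cos φ cos δ cos H = (-0.8763)(-0.3007) + (0.4818)(0.9537)(0.3827) = 0.4394.
Top-of-atmosphere irradiance = S₀ (d̄/d)² cos θ_z = 1362 × 1.0281 × 0.4394 = 615.28 W/m².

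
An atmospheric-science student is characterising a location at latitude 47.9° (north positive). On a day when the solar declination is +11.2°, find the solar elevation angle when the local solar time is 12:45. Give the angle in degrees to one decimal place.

52.1°

Hour angle H = 15° × (12.75 − 12) = 11.25°.
cos θ_z = sin(47.9°) sin(11.2°) + cos(47.9°) cos(11.2°) cos(11.25°) = 0.1441 + 0.6450 = 0.7891.
θ_z = arccos(0.7891) = 37.90°, so the elevation is 90° − 37.90° = 52.10°.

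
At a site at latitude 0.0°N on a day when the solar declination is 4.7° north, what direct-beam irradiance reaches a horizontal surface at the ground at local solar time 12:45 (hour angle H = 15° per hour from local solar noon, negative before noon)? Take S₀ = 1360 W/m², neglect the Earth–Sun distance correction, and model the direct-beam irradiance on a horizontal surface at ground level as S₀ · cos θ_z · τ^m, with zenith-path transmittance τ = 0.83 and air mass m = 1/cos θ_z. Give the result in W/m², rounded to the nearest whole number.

Hour angle H = 15° × (12.75 − 12) = 11.25°.
With φ = 0.0°, δ = 4.7°, H = 11.25°: sin φ sin δ = 0.0000, cos φ cos δ cos H = 0.9775, so cos θ_z = 0.9775.
Air mass m = 1/cos θ_z = 1/0.9775 = 1.023; τ^m = 0.83^1.023 = 0.8265.
Surface direct beam = 1360 × 0.9775 × 0.8265 = 1098.75 W/m².

1099 W/m²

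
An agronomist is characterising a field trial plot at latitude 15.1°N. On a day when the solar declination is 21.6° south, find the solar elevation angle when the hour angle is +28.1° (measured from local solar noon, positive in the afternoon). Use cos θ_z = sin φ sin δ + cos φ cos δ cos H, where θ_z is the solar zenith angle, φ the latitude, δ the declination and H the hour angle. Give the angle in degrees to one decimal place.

With φ = 15.1°, δ = -21.6°, H = 28.10°: sin φ sin δ = -0.0959, cos φ cos δ cos H = 0.7919, so cos θ_z = 0.6960.
θ_z = arccos(0.6960) = 45.89°, so the elevation is 90° − 45.89° = 44.11°.

44.1°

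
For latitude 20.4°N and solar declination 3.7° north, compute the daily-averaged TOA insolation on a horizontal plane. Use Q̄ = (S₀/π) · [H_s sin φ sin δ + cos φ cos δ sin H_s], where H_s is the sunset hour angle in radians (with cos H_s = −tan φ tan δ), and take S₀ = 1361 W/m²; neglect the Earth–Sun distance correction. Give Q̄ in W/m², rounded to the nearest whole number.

cos H_s = −tan(20.4°) · tan(3.7°) = -0.0240, so H_s = arccos(-0.0240) = 91.38°. In radians, H_s = 1.5949.
H_s sin φ sin δ = 1.5949 × 0.3486 × 0.0645 = 0.0359.
cos φ cos δ sin H_s = 0.9373 × 0.9979 × 0.9997 = 0.9351.
Q̄ = (1361/π) × (0.0359 + 0.9351) = 433.22 × 0.9710 = 420.66 W/m².

421 W/m²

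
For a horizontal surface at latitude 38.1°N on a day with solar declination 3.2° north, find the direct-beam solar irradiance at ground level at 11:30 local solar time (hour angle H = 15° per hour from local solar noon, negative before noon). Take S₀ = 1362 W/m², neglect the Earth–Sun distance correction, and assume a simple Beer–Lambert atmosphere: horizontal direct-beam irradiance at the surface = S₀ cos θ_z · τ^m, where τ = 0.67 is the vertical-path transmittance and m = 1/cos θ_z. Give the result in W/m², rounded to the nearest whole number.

677 W/m²

Hour angle H = 15° × (11.5 − 12) = -7.50°.
cos θ_z = sin(38.1°) sin(3.2°) + cos(38.1°) cos(3.2°) cos(-7.50°) = 0.0344 + 0.7790 = 0.8134.
Air mass m = 1/cos θ_z = 1/0.8134 = 1.229; τ^m = 0.67^1.229 = 0.6113.
Surface direct beam = 1362 × 0.8134 × 0.6113 = 677.23 W/m².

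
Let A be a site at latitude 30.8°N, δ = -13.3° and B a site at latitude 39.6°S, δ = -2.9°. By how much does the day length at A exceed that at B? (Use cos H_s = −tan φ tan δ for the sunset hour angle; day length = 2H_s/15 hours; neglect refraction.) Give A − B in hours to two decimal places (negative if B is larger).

A: H_s = arccos(−tan 30.8° · tan -13.3°) = 81.90°, so 2H_s/15 = 10.9200 h.
B: H_s = arccos(−tan -39.6° · tan -2.9°) = 92.40°, so 2H_s/15 = 12.3200 h.
A − B = 10.9200 − 12.3200 = -1.4000 h.

-1.40 h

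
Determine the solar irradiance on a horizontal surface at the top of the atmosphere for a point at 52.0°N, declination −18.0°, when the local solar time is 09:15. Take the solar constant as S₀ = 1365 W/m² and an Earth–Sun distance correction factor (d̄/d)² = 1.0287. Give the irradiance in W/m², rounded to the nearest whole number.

Hour angle H = 15° × (9.25 − 12) = -41.25°.
With φ = 52.0°, δ = -18.0°, H = -41.25°: sin φ sin δ = -0.2435, cos φ cos δ cos H = 0.4402, so cos θ_z = 0.1967.
Top-of-atmosphere irradiance = S₀ (d̄/d)² cos θ_z = 1365 × 1.0287 × 0.1967 = 276.20 W/m².

276 W/m²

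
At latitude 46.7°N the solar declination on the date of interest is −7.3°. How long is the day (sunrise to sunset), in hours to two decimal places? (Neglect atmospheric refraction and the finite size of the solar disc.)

−tan φ tan δ = −(1.0612)(-0.1281) = 0.1359; H_s = arccos(0.1359) = 82.19°.
Day length = 2 H_s / 15° h⁻¹ = 164.38° / 15 = 10.959 h.

10.96 hours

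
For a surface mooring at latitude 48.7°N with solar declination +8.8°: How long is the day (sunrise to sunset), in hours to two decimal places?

13.35 hours

−tan φ tan δ = −(1.1383)(0.1548) = -0.1762; H_s = arccos(-0.1762) = 100.15°.
Day length = 2 H_s / 15° h⁻¹ = 200.30° / 15 = 13.353 h.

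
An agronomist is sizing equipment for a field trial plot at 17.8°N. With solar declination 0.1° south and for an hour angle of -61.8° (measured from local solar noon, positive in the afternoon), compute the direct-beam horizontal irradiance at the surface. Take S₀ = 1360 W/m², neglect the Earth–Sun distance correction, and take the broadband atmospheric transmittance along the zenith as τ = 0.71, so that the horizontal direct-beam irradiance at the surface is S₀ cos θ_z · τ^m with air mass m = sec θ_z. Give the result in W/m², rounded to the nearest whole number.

285 W/m²

cos θ_z = sin φ sin δ + cos φ cos δ cos H = (0.3057)(-0.0017) + (0.9521)(1.0000)(0.4726) = 0.4494.
Air mass m = 1/cos θ_z = 1/0.4494 = 2.225; τ^m = 0.71^2.225 = 0.4667.
Surface direct beam = 1360 × 0.4494 × 0.4667 = 285.24 W/m².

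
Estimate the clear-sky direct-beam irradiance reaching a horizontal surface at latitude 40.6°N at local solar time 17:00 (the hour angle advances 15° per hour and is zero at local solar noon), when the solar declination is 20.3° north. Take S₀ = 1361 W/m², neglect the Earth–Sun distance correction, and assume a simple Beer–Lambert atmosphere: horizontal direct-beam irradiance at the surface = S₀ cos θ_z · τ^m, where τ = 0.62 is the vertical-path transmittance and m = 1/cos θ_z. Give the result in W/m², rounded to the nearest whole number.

Hour angle H = 15° × (17 − 12) = 75.00°.
With φ = 40.6°, δ = 20.3°, H = 75.00°: sin φ sin δ = 0.2258, cos φ cos δ cos H = 0.1843, so cos θ_z = 0.4101.
Air mass m = 1/cos θ_z = 1/0.4101 = 2.438; τ^m = 0.62^2.438 = 0.3118.
Surface direct beam = 1361 × 0.4101 × 0.3118 = 174.03 W/m².

174 W/m²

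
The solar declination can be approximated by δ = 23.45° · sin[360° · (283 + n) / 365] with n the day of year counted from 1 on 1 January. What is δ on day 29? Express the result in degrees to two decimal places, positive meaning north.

360 × (283 + 29) / 365 = 307.726°; sin(307.726°) = -0.7909.
δ = 23.45 × -0.7909 = -18.547° ≈ -18.55°.

-18.55°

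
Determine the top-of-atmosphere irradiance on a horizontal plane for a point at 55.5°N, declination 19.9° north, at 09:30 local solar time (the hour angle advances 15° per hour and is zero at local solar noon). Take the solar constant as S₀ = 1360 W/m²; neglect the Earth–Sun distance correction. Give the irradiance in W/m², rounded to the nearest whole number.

956 W/m²

Hour angle H = 15° × (9.5 − 12) = -37.50°.
cos θ_z = sin(55.5°) sin(19.9°) + cos(55.5°) cos(19.9°) cos(-37.50°) = 0.2805 + 0.4225 = 0.7030.
Top-of-atmosphere irradiance = S₀ cos θ_z = 1360 × 0.7030 = 956.08 W/m².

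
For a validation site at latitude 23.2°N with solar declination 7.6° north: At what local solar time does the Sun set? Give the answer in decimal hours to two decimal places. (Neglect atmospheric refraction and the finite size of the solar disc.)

cos H_s = −tan(23.2°) · tan(7.6°) = -0.0572, so H_s = arccos(-0.0572) = 93.28°.
Sunset is at 12 + H_s/15 = 12 + 6.219 = 18.219 h local solar time.

18.22 h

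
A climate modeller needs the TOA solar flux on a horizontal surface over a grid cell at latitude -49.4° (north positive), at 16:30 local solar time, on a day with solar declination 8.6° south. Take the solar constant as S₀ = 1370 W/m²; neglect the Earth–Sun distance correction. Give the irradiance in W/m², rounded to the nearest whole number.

Hour angle H = 15° × (16.5 − 12) = 67.50°.
cos θ_z = sin φ sin δ + cos φ cos δ cos H = (-0.7593)(-0.1495) + (0.6508)(0.9888)(0.3827) = 0.3598.
Top-of-atmosphere irradiance = S₀ cos θ_z = 1370 × 0.3598 = 492.93 W/m².

493 W/m²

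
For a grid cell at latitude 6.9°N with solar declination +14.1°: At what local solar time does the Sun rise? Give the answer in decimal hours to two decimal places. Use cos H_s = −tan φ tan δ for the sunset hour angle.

−tan φ tan δ = −(0.1210)(0.2512) = -0.0304; H_s = arccos(-0.0304) = 91.74°.
Sunrise is at 12 − H_s/15 = 12 − 6.116 = 5.884 h local solar time.

5.88 h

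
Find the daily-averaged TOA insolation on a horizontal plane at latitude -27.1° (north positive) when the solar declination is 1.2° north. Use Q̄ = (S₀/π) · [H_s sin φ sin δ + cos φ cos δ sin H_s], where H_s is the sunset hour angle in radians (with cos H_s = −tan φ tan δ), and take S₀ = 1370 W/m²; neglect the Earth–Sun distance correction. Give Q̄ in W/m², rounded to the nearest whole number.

382 W/m²

The sunset hour angle satisfies cos H_s = −tan φ tan δ = 0.0107, giving H_s = 89.39°. In radians, H_s = 1.5601.
H_s sin φ sin δ = 1.5601 × -0.4555 × 0.0209 = -0.0149.
cos φ cos δ sin H_s = 0.8902 × 0.9998 × 0.9999 = 0.8899.
Q̄ = (1370/π) × (-0.0149 + 0.8899) = 436.08 × 0.8750 = 381.57 W/m².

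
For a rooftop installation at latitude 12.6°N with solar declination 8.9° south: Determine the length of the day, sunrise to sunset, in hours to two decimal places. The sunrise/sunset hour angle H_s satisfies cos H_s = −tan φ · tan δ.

11.73 hours

−tan φ tan δ = −(0.2235)(-0.1566) = 0.0350; H_s = arccos(0.0350) = 87.99°.
Day length = 2 H_s / 15° h⁻¹ = 175.98° / 15 = 11.732 h.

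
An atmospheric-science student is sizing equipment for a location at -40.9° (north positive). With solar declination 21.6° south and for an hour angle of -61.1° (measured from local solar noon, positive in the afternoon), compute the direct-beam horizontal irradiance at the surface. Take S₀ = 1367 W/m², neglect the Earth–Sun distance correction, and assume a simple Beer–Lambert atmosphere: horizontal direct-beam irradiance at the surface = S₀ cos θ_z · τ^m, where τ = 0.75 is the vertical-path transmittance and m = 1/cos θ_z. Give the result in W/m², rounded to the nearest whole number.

484 W/m²

With φ = -40.9°, δ = -21.6°, H = -61.10°: sin φ sin δ = 0.2410, cos φ cos δ cos H = 0.3396, so cos θ_z = 0.5806.
Air mass m = 1/cos θ_z = 1/0.5806 = 1.722; τ^m = 0.75^1.722 = 0.6093.
Surface direct beam = 1367 × 0.5806 × 0.6093 = 483.59 W/m².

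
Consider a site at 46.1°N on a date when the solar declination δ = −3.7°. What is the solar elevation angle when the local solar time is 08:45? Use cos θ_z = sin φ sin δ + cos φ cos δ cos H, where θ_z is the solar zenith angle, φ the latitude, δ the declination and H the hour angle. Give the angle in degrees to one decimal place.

24.2°

Hour angle H = 15° × (8.75 − 12) = -48.75°.
cos θ_z = sin φ sin δ + cos φ cos δ cos H = (0.7206)(-0.0645) + (0.6934)(0.9979)(0.6593) = 0.4097.
θ_z = arccos(0.4097) = 65.81°, so the elevation is 90° − 65.81° = 24.19°.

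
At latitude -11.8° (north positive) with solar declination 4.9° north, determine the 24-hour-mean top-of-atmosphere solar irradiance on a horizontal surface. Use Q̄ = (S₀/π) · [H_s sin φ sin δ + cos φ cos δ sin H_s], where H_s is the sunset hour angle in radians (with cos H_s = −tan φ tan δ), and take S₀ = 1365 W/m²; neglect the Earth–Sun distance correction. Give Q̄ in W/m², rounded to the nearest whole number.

−tan φ tan δ = −(-0.2089)(0.0857) = 0.0179; H_s = arccos(0.0179) = 88.97°. In radians, H_s = 1.5528.
H_s sin φ sin δ = 1.5528 × -0.2045 × 0.0854 = -0.0271.
cos φ cos δ sin H_s = 0.9789 × 0.9963 × 0.9998 = 0.9751.
Q̄ = (1365/π) × (-0.0271 + 0.9751) = 434.49 × 0.9480 = 411.90 W/m².

412 W/m²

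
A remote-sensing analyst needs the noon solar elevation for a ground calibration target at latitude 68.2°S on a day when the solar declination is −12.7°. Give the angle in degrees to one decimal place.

34.5°

At local solar noon the hour angle is zero, so the elevation is 90° − |φ − δ| = 90° − |-68.2° − (-12.7°)| = 90° − 55.5° = 34.5°.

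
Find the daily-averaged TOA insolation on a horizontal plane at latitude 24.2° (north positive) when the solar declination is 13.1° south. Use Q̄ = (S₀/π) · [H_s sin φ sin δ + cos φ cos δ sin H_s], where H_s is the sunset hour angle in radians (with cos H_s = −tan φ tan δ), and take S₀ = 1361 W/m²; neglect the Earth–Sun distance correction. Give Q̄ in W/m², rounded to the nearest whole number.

324 W/m²

The sunset hour angle satisfies cos H_s = −tan φ tan δ = 0.1046, giving H_s = 84.00°. In radians, H_s = 1.4661.
H_s sin φ sin δ = 1.4661 × 0.4099 × -0.2267 = -0.1362.
cos φ cos δ sin H_s = 0.9121 × 0.9740 × 0.9945 = 0.8835.
Q̄ = (1361/π) × (-0.1362 + 0.8835) = 433.22 × 0.7473 = 323.75 W/m².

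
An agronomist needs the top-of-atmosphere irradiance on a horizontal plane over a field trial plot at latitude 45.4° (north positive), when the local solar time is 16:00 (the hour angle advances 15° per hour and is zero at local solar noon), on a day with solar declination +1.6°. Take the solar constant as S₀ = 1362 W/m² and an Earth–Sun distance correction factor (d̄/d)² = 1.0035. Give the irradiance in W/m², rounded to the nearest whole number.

507 W/m²

Hour angle H = 15° × (16 − 12) = 60.00°.
cos θ_z = sin φ sin δ + cos φ cos δ cos H = (0.7120)(0.0279) + (0.7022)(0.9996)(0.5000) = 0.3708.
Top-of-atmosphere irradiance = S₀ (d̄/d)² cos θ_z = 1362 × 1.0035 × 0.3708 = 506.80 W/m².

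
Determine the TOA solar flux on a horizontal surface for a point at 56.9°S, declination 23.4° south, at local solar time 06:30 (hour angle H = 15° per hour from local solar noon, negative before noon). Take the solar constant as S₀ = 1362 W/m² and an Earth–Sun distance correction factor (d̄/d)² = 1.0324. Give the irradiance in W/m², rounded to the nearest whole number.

560 W/m²

Hour angle H = 15° × (6.5 − 12) = -82.50°.
cos θ_z = sin(-56.9°) sin(-23.4°) + cos(-56.9°) cos(-23.4°) cos(-82.50°) = 0.3327 + 0.0654 = 0.3981.
Top-of-atmosphere irradiance = S₀ (d̄/d)² cos θ_z = 1362 × 1.0324 × 0.3981 = 559.78 W/m².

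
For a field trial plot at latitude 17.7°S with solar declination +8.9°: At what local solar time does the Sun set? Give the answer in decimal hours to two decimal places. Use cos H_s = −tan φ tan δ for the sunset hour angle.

cos H_s = −tan(-17.7°) · tan(8.9°) = 0.0500, so H_s = arccos(0.0500) = 87.13°.
Sunset is at 12 + H_s/15 = 12 + 5.809 = 17.809 h local solar time.

17.81 h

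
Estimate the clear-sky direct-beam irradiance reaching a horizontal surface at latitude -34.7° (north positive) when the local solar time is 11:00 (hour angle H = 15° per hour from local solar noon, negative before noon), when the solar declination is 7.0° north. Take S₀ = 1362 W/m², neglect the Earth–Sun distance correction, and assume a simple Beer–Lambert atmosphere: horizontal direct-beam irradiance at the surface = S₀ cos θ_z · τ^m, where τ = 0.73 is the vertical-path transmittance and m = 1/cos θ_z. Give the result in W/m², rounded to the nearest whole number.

Hour angle H = 15° × (11 − 12) = -15.00°.
With φ = -34.7°, δ = 7.0°, H = -15.00°: sin φ sin δ = -0.0694, cos φ cos δ cos H = 0.7882, so cos θ_z = 0.7188.
Air mass m = 1/cos θ_z = 1/0.7188 = 1.391; τ^m = 0.73^1.391 = 0.6455.
Surface direct beam = 1362 × 0.7188 × 0.6455 = 631.95 W/m².

632 W/m²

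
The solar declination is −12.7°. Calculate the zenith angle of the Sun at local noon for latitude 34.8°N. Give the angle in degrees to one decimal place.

At local solar noon the hour angle is zero, so the zenith angle is |φ − δ| = |34.8° − (-12.7°)| = 47.5°.

47.5°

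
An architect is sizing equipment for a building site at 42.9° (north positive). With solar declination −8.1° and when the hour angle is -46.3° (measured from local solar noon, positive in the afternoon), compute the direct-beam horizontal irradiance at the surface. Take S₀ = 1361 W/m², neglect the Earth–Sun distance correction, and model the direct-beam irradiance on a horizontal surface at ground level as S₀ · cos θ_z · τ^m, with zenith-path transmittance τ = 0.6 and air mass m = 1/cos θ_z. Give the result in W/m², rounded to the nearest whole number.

With φ = 42.9°, δ = -8.1°, H = -46.30°: sin φ sin δ = -0.0959, cos φ cos δ cos H = 0.5011, so cos θ_z = 0.4052.
Air mass m = 1/cos θ_z = 1/0.4052 = 2.468; τ^m = 0.6^2.468 = 0.2835.
Surface direct beam = 1361 × 0.4052 × 0.2835 = 156.34 W/m².

156 W/m²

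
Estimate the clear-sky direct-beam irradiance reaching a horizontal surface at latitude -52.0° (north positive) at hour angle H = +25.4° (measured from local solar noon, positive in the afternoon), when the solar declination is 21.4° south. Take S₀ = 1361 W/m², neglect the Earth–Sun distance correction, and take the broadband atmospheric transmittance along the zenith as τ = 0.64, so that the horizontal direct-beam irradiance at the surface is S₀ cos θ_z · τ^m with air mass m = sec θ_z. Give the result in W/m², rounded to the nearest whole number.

With φ = -52.0°, δ = -21.4°, H = 25.40°: sin φ sin δ = 0.2875, cos φ cos δ cos H = 0.5178, so cos θ_z = 0.8053.
Air mass m = 1/cos θ_z = 1/0.8053 = 1.242; τ^m = 0.64^1.242 = 0.5745.
Surface direct beam = 1361 × 0.8053 × 0.5745 = 629.66 W/m².

630 W/m²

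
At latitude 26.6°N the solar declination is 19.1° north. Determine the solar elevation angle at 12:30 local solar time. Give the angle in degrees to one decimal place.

Hour angle H = 15° × (12.5 − 12) = 7.50°.
With φ = 26.6°, δ = 19.1°, H = 7.50°: sin φ sin δ = 0.1465, cos φ cos δ cos H = 0.8377, so cos θ_z = 0.9842.
θ_z = arccos(0.9842) = 10.20°, so the elevation is 90° − 10.20° = 79.80°.

79.8°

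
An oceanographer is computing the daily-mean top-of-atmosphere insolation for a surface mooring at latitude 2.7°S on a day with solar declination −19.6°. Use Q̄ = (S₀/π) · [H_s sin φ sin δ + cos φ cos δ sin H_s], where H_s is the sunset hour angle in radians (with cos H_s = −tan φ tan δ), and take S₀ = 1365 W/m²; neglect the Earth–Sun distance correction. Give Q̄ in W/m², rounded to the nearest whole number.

420 W/m²

cos H_s = −tan(-2.7°) · tan(-19.6°) = -0.0168, so H_s = arccos(-0.0168) = 90.96°. In radians, H_s = 1.5876.
H_s sin φ sin δ = 1.5876 × -0.0471 × -0.3355 = 0.0251.
cos φ cos δ sin H_s = 0.9989 × 0.9421 × 0.9999 = 0.9410.
Q̄ = (1365/π) × (0.0251 + 0.9410) = 434.49 × 0.9661 = 419.76 W/m².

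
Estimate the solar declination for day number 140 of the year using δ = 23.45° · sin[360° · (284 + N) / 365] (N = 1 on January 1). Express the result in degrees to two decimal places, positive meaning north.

360 × (284 + 140) / 365 = 418.192°; sin(418.192°) = 0.8498.
δ = 23.45 × 0.8498 = 19.928° ≈ +19.93°.

+19.93°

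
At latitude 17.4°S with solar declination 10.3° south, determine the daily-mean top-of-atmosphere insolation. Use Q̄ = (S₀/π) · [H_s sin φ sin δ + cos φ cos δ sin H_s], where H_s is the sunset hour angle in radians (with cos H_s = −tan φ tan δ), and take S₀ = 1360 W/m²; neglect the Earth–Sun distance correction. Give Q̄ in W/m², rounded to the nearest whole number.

cos H_s = −tan(-17.4°) · tan(-10.3°) = -0.0570, so H_s = arccos(-0.0570) = 93.27°. In radians, H_s = 1.6279.
H_s sin φ sin δ = 1.6279 × -0.2990 × -0.1788 = 0.0870.
cos φ cos δ sin H_s = 0.9542 × 0.9839 × 0.9984 = 0.9373.
Q̄ = (1360/π) × (0.0870 + 0.9373) = 432.90 × 1.0243 = 443.42 W/m².

443 W/m²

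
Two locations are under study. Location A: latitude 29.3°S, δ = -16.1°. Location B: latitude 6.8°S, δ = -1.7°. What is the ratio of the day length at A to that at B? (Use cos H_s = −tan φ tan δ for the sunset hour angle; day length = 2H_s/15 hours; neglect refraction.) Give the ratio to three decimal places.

1.101

A: H_s = arccos(−tan -29.3° · tan -16.1°) = 99.32°, so 2H_s/15 = 13.2427 h.
B: H_s = arccos(−tan -6.8° · tan -1.7°) = 90.20°, so 2H_s/15 = 12.0267 h.
Ratio A/B = 13.2427 / 12.0267 = 1.1011.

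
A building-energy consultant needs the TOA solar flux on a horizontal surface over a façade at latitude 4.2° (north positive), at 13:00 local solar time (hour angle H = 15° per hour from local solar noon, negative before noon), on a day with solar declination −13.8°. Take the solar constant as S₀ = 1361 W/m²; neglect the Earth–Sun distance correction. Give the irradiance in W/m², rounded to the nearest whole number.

1249 W/m²

Hour angle H = 15° × (13 − 12) = 15.00°.
With φ = 4.2°, δ = -13.8°, H = 15.00°: sin φ sin δ = -0.0175, cos φ cos δ cos H = 0.9355, so cos θ_z = 0.9180.
Top-of-atmosphere irradiance = S₀ cos θ_z = 1361 × 0.9180 = 1249.40 W/m².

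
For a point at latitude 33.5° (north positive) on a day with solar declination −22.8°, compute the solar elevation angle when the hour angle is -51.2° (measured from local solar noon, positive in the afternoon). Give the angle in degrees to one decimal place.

15.5°

cos θ_z = sin φ sin δ + cos φ cos δ cos H = (0.5519)(-0.3875) + (0.8339)(0.9219)(0.6266) = 0.2679.
θ_z = arccos(0.2679) = 74.46°, so the elevation is 90° − 74.46° = 15.54°.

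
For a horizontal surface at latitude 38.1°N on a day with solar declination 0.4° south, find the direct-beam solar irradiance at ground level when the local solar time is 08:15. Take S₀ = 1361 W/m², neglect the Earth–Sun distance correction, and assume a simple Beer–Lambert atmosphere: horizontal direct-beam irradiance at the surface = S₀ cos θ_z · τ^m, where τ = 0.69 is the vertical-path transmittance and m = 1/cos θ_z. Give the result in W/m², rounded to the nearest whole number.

Hour angle H = 15° × (8.25 − 12) = -56.25°.
With φ = 38.1°, δ = -0.4°, H = -56.25°: sin φ sin δ = -0.0043, cos φ cos δ cos H = 0.4372, so cos θ_z = 0.4329.
Air mass m = 1/cos θ_z = 1/0.4329 = 2.310; τ^m = 0.69^2.310 = 0.4244.
Surface direct beam = 1361 × 0.4329 × 0.4244 = 250.05 W/m².

250 W/m²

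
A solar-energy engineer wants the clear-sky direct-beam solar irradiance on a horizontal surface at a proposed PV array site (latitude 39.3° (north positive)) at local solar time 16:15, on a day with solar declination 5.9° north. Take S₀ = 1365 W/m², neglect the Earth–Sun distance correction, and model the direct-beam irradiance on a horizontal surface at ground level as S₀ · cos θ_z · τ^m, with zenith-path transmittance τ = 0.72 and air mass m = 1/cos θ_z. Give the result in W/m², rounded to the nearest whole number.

Hour angle H = 15° × (16.25 − 12) = 63.75°.
With φ = 39.3°, δ = 5.9°, H = 63.75°: sin φ sin δ = 0.0651, cos φ cos δ cos H = 0.3404, so cos θ_z = 0.4055.
Air mass m = 1/cos θ_z = 1/0.4055 = 2.466; τ^m = 0.72^2.466 = 0.4448.
Surface direct beam = 1365 × 0.4055 × 0.4448 = 246.20 W/m².

246 W/m²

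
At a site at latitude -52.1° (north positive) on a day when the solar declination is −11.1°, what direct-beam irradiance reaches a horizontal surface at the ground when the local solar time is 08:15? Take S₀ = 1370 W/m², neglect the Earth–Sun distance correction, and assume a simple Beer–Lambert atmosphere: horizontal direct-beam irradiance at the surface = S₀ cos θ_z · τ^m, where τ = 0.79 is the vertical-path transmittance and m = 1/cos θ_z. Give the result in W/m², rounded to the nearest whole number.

411 W/m²

Hour angle H = 15° × (8.25 − 12) = -56.25°.
With φ = -52.1°, δ = -11.1°, H = -56.25°: sin φ sin δ = 0.1519, cos φ cos δ cos H = 0.3349, so cos θ_z = 0.4868.
Air mass m = 1/cos θ_z = 1/0.4868 = 2.054; τ^m = 0.79^2.054 = 0.6162.
Surface direct beam = 1370 × 0.4868 × 0.6162 = 410.95 W/m².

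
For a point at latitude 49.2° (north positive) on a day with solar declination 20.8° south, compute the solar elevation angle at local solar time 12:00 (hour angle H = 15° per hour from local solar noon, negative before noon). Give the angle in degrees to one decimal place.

Hour angle H = 15° × (12 − 12) = 0.00°.
cos θ_z = sin φ sin δ + cos φ cos δ cos H = (0.7570)(-0.3551) + (0.6534)(0.9348)(1.0000) = 0.3420.
θ_z = arccos(0.3420) = 70.00°, so the elevation is 90° − 70.00° = 20.00°.

20.0°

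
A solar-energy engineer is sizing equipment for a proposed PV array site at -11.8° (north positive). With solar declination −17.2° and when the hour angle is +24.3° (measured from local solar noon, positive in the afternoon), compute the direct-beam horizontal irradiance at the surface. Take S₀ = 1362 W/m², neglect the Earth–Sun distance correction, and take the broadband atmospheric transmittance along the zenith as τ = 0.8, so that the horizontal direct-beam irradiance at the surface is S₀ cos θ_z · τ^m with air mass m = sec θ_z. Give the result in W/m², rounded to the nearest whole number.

cos θ_z = sin(-11.8°) sin(-17.2°) + cos(-11.8°) cos(-17.2°) cos(24.30°) = 0.0605 + 0.8522 = 0.9127.
Air mass m = 1/cos θ_z = 1/0.9127 = 1.096; τ^m = 0.8^1.096 = 0.7830.
Surface direct beam = 1362 × 0.9127 × 0.7830 = 973.35 W/m².

973 W/m²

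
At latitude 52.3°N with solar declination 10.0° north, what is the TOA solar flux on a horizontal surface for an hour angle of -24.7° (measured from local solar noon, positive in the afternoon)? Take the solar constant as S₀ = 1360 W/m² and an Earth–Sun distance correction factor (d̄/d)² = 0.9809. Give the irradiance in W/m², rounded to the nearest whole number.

cos θ_z = sin(52.3°) sin(10.0°) + cos(52.3°) cos(10.0°) cos(-24.70°) = 0.1374 + 0.5471 = 0.6845.
Top-of-atmosphere irradiance = S₀ (d̄/d)² cos θ_z = 1360 × 0.9809 × 0.6845 = 913.14 W/m².

913 W/m²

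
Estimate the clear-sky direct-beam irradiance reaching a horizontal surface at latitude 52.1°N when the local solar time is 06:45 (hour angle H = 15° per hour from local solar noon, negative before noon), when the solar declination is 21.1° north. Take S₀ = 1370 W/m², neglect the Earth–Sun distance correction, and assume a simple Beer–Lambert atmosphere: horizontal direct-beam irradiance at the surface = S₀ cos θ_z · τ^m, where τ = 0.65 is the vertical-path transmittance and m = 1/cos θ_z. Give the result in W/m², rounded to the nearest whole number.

183 W/m²

Hour angle H = 15° × (6.75 − 12) = -78.75°.
cos θ_z = sin(52.1°) sin(21.1°) + cos(52.1°) cos(21.1°) cos(-78.75°) = 0.2841 + 0.1118 = 0.3959.
Air mass m = 1/cos θ_z = 1/0.3959 = 2.526; τ^m = 0.65^2.526 = 0.3368.
Surface direct beam = 1370 × 0.3959 × 0.3368 = 182.67 W/m².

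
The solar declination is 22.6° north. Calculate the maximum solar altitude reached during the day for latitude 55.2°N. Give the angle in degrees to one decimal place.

57.4°

At local solar noon the hour angle is zero, so the elevation is 90° − |φ − δ| = 90° − |55.2° − (22.6°)| = 90° − 32.6° = 57.4°.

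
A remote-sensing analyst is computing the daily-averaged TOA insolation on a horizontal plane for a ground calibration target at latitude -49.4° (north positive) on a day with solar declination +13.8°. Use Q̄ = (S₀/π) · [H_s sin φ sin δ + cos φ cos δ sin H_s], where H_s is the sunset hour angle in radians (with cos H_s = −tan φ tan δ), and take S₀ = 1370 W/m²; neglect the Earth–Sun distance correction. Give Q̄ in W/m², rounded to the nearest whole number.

cos H_s = −tan(-49.4°) · tan(13.8°) = 0.2866, so H_s = arccos(0.2866) = 73.35°. In radians, H_s = 1.2802.
H_s sin φ sin δ = 1.2802 × -0.7593 × 0.2385 = -0.2318.
cos φ cos δ sin H_s = 0.6508 × 0.9711 × 0.9581 = 0.6055.
Q̄ = (1370/π) × (-0.2318 + 0.6055) = 436.08 × 0.3737 = 162.96 W/m².

163 W/m²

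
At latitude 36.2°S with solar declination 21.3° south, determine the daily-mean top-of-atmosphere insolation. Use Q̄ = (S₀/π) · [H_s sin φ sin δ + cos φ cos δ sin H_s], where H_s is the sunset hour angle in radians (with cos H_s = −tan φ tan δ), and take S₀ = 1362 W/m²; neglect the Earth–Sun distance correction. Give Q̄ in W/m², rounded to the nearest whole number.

The sunset hour angle satisfies cos H_s = −tan φ tan δ = -0.2854, giving H_s = 106.58°. In radians, H_s = 1.8602.
H_s sin φ sin δ = 1.8602 × -0.5906 × -0.3633 = 0.3991.
cos φ cos δ sin H_s = 0.8070 × 0.9317 × 0.9584 = 0.7206.
Q̄ = (1362/π) × (0.3991 + 0.7206) = 433.54 × 1.1197 = 485.43 W/m².

485 W/m²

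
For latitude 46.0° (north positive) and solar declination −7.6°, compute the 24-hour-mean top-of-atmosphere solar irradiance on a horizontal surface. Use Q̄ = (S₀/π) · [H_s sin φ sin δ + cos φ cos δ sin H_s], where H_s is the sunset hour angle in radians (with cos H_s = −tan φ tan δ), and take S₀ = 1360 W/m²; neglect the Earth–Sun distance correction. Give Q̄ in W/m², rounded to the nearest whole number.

The sunset hour angle satisfies cos H_s = −tan φ tan δ = 0.1382, giving H_s = 82.06°. In radians, H_s = 1.4322.
H_s sin φ sin δ = 1.4322 × 0.7193 × -0.1323 = -0.1363.
cos φ cos δ sin H_s = 0.6947 × 0.9912 × 0.9904 = 0.6820.
Q̄ = (1360/π) × (-0.1363 + 0.6820) = 432.90 × 0.5457 = 236.23 W/m².

236 W/m²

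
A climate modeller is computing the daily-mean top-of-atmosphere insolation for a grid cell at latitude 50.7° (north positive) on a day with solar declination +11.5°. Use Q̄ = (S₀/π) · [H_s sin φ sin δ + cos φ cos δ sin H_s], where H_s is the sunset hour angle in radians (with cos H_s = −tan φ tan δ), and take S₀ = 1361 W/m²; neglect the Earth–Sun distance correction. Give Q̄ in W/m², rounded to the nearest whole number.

cos H_s = −tan(50.7°) · tan(11.5°) = -0.2486, so H_s = arccos(-0.2486) = 104.39°. In radians, H_s = 1.8219.
H_s sin φ sin δ = 1.8219 × 0.7738 × 0.1994 = 0.2811.
cos φ cos δ sin H_s = 0.6334 × 0.9799 × 0.9686 = 0.6012.
Q̄ = (1361/π) × (0.2811 + 0.6012) = 433.22 × 0.8823 = 382.23 W/m².

382 W/m²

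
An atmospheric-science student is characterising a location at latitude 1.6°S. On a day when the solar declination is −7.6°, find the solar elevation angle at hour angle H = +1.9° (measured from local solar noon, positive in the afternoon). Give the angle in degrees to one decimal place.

83.7°

cos θ_z = sin(-1.6°) sin(-7.6°) + cos(-1.6°) cos(-7.6°) cos(1.90°) = 0.0037 + 0.9903 = 0.9940.
θ_z = arccos(0.9940) = 6.28°, so the elevation is 90° − 6.28° = 83.72°.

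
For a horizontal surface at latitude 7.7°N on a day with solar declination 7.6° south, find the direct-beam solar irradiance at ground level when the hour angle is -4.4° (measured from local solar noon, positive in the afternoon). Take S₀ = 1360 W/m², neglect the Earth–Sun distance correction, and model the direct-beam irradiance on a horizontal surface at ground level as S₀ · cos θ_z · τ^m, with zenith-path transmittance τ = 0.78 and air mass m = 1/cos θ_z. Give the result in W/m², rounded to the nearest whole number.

1010 W/m²

cos θ_z = sin φ sin δ + cos φ cos δ cos H = (0.1340)(-0.1323) + (0.9910)(0.9912)(0.9971) = 0.9617.
Air mass m = 1/cos θ_z = 1/0.9617 = 1.040; τ^m = 0.78^1.040 = 0.7723.
Surface direct beam = 1360 × 0.9617 × 0.7723 = 1010.10 W/m².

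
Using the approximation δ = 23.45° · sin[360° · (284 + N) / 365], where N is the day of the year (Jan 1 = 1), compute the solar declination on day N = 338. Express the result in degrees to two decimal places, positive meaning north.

-22.48°

360 × (284 + 338) / 365 = 613.479°; sin(613.479°) = -0.9587.
δ = 23.45 × -0.9587 = -22.482° ≈ -22.48°.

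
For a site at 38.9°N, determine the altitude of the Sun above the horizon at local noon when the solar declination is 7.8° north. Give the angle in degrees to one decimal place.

58.9°

At local solar noon the hour angle is zero, so the elevation is 90° − |φ − δ| = 90° − |38.9° − (7.8°)| = 90° − 31.1° = 58.9°.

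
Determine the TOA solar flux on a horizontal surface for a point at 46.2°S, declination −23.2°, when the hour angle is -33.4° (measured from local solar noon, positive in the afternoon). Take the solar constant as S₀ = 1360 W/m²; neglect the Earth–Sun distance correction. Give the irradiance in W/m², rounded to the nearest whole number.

cos θ_z = sin(-46.2°) sin(-23.2°) + cos(-46.2°) cos(-23.2°) cos(-33.40°) = 0.2843 + 0.5311 = 0.8154.
Top-of-atmosphere irradiance = S₀ cos θ_z = 1360 × 0.8154 = 1108.94 W/m².

1109 W/m²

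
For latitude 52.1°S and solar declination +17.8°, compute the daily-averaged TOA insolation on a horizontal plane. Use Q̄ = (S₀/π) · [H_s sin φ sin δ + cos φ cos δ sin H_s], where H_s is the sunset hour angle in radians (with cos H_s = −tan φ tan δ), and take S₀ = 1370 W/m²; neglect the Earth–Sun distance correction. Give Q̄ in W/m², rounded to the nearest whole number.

The sunset hour angle satisfies cos H_s = −tan φ tan δ = 0.4124, giving H_s = 65.64°. In radians, H_s = 1.1456.
H_s sin φ sin δ = 1.1456 × -0.7891 × 0.3057 = -0.2764.
cos φ cos δ sin H_s = 0.6143 × 0.9521 × 0.9110 = 0.5328.
Q̄ = (1370/π) × (-0.2764 + 0.5328) = 436.08 × 0.2564 = 111.81 W/m².

112 W/m²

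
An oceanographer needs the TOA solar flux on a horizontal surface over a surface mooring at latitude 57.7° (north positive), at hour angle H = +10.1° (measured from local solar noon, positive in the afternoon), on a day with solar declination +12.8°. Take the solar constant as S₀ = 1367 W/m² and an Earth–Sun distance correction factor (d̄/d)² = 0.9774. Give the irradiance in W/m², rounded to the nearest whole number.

cos θ_z = sin(57.7°) sin(12.8°) + cos(57.7°) cos(12.8°) cos(10.10°) = 0.1873 + 0.5130 = 0.7003.
Top-of-atmosphere irradiance = S₀ (d̄/d)² cos θ_z = 1367 × 0.9774 × 0.7003 = 935.67 W/m².

936 W/m²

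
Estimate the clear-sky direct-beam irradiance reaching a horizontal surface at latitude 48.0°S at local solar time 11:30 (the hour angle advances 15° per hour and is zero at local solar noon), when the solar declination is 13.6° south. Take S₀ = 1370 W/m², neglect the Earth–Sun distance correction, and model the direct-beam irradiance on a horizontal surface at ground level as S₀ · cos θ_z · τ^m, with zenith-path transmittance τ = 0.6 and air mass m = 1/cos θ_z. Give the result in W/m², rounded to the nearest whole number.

602 W/m²

Hour angle H = 15° × (11.5 − 12) = -7.50°.
cos θ_z = sin(-48.0°) sin(-13.6°) + cos(-48.0°) cos(-13.6°) cos(-7.50°) = 0.1747 + 0.6448 = 0.8195.
Air mass m = 1/cos θ_z = 1/0.8195 = 1.220; τ^m = 0.6^1.220 = 0.5362.
Surface direct beam = 1370 × 0.8195 × 0.5362 = 602.00 W/m².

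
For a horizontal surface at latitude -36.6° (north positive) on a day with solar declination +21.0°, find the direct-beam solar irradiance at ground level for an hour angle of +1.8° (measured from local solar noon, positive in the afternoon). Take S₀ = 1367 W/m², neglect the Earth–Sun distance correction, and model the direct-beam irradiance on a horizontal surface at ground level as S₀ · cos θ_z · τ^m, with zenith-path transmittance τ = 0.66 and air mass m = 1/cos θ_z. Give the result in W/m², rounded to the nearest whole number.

cos θ_z = sin φ sin δ + cos φ cos δ cos H = (-0.5962)(0.3584) + (0.8028)(0.9336)(0.9995) = 0.5354.
Air mass m = 1/cos θ_z = 1/0.5354 = 1.868; τ^m = 0.66^1.868 = 0.4602.
Surface direct beam = 1367 × 0.5354 × 0.4602 = 336.82 W/m².

337 W/m²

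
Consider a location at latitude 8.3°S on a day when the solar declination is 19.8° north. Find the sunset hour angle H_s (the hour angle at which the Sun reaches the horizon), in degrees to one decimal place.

87.0°

−tan φ tan δ = −(-0.1459)(0.3600) = 0.0525; H_s = arccos(0.0525) = 86.99°.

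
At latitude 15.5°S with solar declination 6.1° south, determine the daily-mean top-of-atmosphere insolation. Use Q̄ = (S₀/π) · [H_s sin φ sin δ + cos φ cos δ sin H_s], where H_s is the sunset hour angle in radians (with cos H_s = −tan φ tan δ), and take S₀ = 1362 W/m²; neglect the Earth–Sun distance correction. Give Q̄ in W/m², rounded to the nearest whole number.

435 W/m²

−tan φ tan δ = −(-0.2773)(-0.1069) = -0.0296; H_s = arccos(-0.0296) = 91.70°. In radians, H_s = 1.6005.
H_s sin φ sin δ = 1.6005 × -0.2672 × -0.1063 = 0.0455.
cos φ cos δ sin H_s = 0.9636 × 0.9943 × 0.9996 = 0.9577.
Q̄ = (1362/π) × (0.0455 + 0.9577) = 433.54 × 1.0032 = 434.93 W/m².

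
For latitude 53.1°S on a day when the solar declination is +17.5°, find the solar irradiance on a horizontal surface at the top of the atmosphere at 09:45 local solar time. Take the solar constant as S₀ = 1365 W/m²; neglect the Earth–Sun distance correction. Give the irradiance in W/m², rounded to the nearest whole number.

Hour angle H = 15° × (9.75 − 12) = -33.75°.
cos θ_z = sin φ sin δ + cos φ cos δ cos H = (-0.7997)(0.3007) + (0.6004)(0.9537)(0.8315) = 0.2356.
Top-of-atmosphere irradiance = S₀ cos θ_z = 1365 × 0.2356 = 321.59 W/m².

322 W/m²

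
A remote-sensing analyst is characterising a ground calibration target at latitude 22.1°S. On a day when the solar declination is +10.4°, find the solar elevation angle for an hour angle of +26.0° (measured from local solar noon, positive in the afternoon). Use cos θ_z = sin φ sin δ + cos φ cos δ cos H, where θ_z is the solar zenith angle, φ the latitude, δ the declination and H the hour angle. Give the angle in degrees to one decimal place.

With φ = -22.1°, δ = 10.4°, H = 26.00°: sin φ sin δ = -0.0679, cos φ cos δ cos H = 0.8191, so cos θ_z = 0.7512.
θ_z = arccos(0.7512) = 41.31°, so the elevation is 90° − 41.31° = 48.69°.

48.7°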